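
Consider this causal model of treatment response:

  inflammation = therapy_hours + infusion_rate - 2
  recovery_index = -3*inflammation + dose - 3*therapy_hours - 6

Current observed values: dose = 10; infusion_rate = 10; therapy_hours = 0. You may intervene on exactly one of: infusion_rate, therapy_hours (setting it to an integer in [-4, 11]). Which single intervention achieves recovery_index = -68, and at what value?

Intervening on infusion_rate: recovery_index = -3*infusion_rate + 10. Reaching -68 requires infusion_rate = 26, outside [-4, 11].
Intervening on therapy_hours: with other inputs at their observed values, recovery_index = -6*therapy_hours - 20. Solving for -68 gives therapy_hours = 8, within [-4, 11].

set therapy_hours = 8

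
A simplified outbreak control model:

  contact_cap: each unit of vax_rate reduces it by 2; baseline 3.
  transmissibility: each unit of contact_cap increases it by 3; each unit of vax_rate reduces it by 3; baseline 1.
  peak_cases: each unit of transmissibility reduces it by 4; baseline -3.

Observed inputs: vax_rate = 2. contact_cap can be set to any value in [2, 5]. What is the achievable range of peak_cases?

Intervening on contact_cap fixes its value directly, overriding its dependence on vax_rate.
Substituting into the transmissibility equation gives transmissibility = 3*contact_cap - 5.
So peak_cases = -12*contact_cap + 17.
Linear in contact_cap, so extremes are at the endpoints: contact_cap = 2 gives peak_cases = -7; contact_cap = 5 gives peak_cases = -43.

-43 to -7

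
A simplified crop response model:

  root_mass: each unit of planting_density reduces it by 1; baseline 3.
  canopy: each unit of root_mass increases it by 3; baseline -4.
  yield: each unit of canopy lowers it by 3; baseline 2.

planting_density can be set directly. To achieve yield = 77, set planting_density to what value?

Substituting into the canopy equation gives canopy = -3*planting_density + 5.
Substituting into the yield equation gives yield = 9*planting_density - 13.
Solve 9*planting_density - 13 = 77: planting_density = (77 + 13) / 9 = 10.

planting_density = 10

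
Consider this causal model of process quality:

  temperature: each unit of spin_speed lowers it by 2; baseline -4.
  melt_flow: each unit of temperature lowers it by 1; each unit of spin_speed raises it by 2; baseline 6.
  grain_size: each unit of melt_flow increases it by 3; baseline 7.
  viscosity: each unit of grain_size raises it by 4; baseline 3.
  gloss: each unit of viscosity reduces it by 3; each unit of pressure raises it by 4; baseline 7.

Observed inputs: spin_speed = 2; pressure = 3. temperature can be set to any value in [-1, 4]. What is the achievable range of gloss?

Intervening on temperature fixes its value directly, overriding its dependence on spin_speed.
Substituting into the melt_flow equation gives melt_flow = -temperature + 10.
Substituting into the grain_size equation gives grain_size = -3*temperature + 37.
Substituting into the viscosity equation gives viscosity = -12*temperature + 151.
gloss becomes 36*temperature - 434.
Linear in temperature, so extremes are at the endpoints: temperature = -1 gives gloss = -470; temperature = 4 gives gloss = -290.

-470 to -290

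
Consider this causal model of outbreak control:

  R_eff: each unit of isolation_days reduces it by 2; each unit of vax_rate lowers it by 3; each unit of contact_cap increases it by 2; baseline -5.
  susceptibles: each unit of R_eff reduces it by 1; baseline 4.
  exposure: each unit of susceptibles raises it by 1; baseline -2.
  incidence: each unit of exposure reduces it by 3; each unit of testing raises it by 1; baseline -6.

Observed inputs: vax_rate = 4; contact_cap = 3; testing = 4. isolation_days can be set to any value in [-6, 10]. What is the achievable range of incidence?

-101 to -5

Substituting into the R_eff equation gives R_eff = -2*isolation_days - 11.
So susceptibles = 2*isolation_days + 15.
Substituting into the exposure equation gives exposure = 2*isolation_days + 13.
Substituting into the incidence equation gives incidence = -6*isolation_days - 41.
Linear in isolation_days, so extremes are at the endpoints: isolation_days = -6 gives incidence = -5; isolation_days = 10 gives incidence = -101.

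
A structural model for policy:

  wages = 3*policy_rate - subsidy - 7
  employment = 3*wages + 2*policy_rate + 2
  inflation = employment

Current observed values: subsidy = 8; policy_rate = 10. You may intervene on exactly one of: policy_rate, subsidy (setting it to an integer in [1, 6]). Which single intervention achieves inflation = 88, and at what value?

set subsidy = 1

Intervening on policy_rate: inflation = 11*policy_rate - 43. Reaching 88 requires policy_rate = 131/11, not an integer.
Intervening on subsidy: with other inputs at their observed values, inflation = -3*subsidy + 91. Solving for 88 gives subsidy = 1, within [1, 6].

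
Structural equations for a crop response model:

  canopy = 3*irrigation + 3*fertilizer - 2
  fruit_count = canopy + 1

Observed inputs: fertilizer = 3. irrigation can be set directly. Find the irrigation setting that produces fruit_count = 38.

irrigation = 10

Substituting into the canopy equation gives canopy = 3*irrigation + 7.
This gives fruit_count = 3*irrigation + 8.
Solve 3*irrigation + 8 = 38: irrigation = (38 - 8) / 3 = 10.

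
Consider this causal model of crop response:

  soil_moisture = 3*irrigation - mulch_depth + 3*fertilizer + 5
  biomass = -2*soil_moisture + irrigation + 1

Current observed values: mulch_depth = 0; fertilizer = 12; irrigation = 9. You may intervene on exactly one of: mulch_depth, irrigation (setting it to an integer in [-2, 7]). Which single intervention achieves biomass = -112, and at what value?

Intervening on mulch_depth: with other inputs at their observed values, biomass = 2*mulch_depth - 126. Solving for -112 gives mulch_depth = 7, within [-2, 7].
Intervening on irrigation: biomass = -5*irrigation - 81. Reaching -112 requires irrigation = 31/5, not an integer.

set mulch_depth = 7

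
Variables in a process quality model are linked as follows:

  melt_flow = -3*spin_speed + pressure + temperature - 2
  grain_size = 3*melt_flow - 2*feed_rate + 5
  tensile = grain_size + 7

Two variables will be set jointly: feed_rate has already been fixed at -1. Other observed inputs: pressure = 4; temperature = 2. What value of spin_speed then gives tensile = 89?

spin_speed = -7

With feed_rate held at -1:
Substituting into the melt_flow equation gives melt_flow = -3*spin_speed + 4.
Substituting into the grain_size equation gives grain_size = -9*spin_speed + 19.
This gives tensile = -9*spin_speed + 26.
Solve -9*spin_speed + 26 = 89: spin_speed = (89 - 26) / -9 = -7.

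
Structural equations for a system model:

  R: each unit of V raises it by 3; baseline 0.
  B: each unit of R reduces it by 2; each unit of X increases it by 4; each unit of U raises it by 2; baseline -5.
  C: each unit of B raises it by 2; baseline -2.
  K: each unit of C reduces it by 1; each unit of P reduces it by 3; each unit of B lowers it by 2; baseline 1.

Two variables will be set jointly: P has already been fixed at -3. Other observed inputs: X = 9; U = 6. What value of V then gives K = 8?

With P held at -3:
Substituting into the B equation gives B = -6*V + 43.
Substituting into the C equation gives C = -12*V + 84.
Substituting into the K equation gives K = 24*V - 160.
Solve 24*V - 160 = 8: V = (8 + 160) / 24 = 7.

V = 7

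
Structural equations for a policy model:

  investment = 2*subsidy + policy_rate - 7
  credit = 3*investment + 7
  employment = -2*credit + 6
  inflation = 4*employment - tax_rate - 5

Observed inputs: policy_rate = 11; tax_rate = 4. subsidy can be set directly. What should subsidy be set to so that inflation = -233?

Substituting into the investment equation gives investment = 2*subsidy + 4.
So credit = 6*subsidy + 19.
Substituting into the employment equation gives employment = -12*subsidy - 32.
inflation becomes -48*subsidy - 137.
Solve -48*subsidy - 137 = -233: subsidy = (-233 + 137) / -48 = 2.

subsidy = 2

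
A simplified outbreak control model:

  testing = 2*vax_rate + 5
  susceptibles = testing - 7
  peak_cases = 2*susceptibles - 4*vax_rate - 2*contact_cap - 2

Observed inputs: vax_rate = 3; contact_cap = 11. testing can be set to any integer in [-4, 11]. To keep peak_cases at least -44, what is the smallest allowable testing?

Intervening on testing fixes its value directly, overriding its dependence on vax_rate.
Substituting into the peak_cases equation gives peak_cases = 2*testing - 50.
Require 2*testing - 50 ≥ -44, so testing ≥ 3.
The smallest integer in [-4, 11] satisfying this is 3.

testing = 3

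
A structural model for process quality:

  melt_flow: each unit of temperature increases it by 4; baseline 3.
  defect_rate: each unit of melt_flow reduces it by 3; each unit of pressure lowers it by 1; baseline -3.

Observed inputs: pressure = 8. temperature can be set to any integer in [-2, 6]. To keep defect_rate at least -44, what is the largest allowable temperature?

temperature = 2

Substituting into the defect_rate equation gives defect_rate = -12*temperature - 20.
Require -12*temperature - 20 ≥ -44, so temperature ≤ 2.
The largest integer in [-2, 6] satisfying this is 2.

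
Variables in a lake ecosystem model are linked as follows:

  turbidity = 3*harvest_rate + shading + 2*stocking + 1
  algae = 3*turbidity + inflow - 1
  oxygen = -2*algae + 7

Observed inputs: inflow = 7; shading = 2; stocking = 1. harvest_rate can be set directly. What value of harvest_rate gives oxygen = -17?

Substituting into the turbidity equation gives turbidity = 3*harvest_rate + 5.
Substituting into the algae equation gives algae = 9*harvest_rate + 21.
This gives oxygen = -18*harvest_rate - 35.
Solve -18*harvest_rate - 35 = -17: harvest_rate = (-17 + 35) / -18 = -1.

harvest_rate = -1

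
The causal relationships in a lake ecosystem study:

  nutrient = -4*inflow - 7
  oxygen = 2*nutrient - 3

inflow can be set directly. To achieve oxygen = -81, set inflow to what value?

Substituting into the oxygen equation gives oxygen = -8*inflow - 17.
Solve -8*inflow - 17 = -81: inflow = (-81 + 17) / -8 = 8.

inflow = 8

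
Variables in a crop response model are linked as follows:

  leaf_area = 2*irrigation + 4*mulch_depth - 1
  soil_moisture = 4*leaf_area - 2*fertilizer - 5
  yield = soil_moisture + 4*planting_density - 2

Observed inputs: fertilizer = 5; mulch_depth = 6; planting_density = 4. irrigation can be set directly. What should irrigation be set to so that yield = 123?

irrigation = 4

Substituting into the leaf_area equation gives leaf_area = 2*irrigation + 23.
Substituting into the soil_moisture equation gives soil_moisture = 8*irrigation + 77.
This gives yield = 8*irrigation + 91.
Solve 8*irrigation + 91 = 123: irrigation = (123 - 91) / 8 = 4.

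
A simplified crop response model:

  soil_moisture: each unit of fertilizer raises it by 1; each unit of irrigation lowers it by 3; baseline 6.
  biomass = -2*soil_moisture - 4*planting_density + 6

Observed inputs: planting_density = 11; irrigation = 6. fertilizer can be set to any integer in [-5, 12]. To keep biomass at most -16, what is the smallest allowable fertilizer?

fertilizer = 1

Substituting into the soil_moisture equation gives soil_moisture = fertilizer - 12.
Substituting into the biomass equation gives biomass = -2*fertilizer - 14.
Require -2*fertilizer - 14 ≤ -16, so fertilizer ≥ 1.
The smallest integer in [-5, 12] satisfying this is 1.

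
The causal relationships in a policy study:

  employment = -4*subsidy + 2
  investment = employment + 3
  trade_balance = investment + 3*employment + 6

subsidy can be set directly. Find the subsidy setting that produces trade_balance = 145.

Substituting into the investment equation gives investment = -4*subsidy + 5.
This gives trade_balance = -16*subsidy + 17.
Solve -16*subsidy + 17 = 145: subsidy = (145 - 17) / -16 = -8.

subsidy = -8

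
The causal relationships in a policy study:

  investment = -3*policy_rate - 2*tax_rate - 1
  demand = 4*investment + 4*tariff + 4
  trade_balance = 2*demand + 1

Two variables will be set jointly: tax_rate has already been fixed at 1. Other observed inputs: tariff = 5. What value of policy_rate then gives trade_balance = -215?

policy_rate = 10

With tax_rate held at 1:
Substituting into the investment equation gives investment = -3*policy_rate - 3.
demand becomes -12*policy_rate + 12.
This gives trade_balance = -24*policy_rate + 25.
Solve -24*policy_rate + 25 = -215: policy_rate = (-215 - 25) / -24 = 10.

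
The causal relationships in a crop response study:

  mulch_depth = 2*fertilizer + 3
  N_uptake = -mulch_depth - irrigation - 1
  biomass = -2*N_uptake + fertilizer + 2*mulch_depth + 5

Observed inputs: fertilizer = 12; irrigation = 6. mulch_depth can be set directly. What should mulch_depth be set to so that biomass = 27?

Intervening on mulch_depth fixes its value directly, overriding its dependence on fertilizer.
Substituting into the N_uptake equation gives N_uptake = -mulch_depth - 7.
So biomass = 4*mulch_depth + 31.
Solve 4*mulch_depth + 31 = 27: mulch_depth = (27 - 31) / 4 = -1.

mulch_depth = -1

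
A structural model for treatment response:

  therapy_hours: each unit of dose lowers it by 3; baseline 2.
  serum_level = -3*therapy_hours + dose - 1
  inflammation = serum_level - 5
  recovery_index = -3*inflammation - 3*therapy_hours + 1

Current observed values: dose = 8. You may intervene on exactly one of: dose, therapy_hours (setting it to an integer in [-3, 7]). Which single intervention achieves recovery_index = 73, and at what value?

set dose = -2

Intervening on dose: with other inputs at their observed values, recovery_index = -21*dose + 31. Solving for 73 gives dose = -2, within [-3, 7].
Intervening on therapy_hours: recovery_index = 6*therapy_hours - 5. Reaching 73 requires therapy_hours = 13, outside [-3, 7].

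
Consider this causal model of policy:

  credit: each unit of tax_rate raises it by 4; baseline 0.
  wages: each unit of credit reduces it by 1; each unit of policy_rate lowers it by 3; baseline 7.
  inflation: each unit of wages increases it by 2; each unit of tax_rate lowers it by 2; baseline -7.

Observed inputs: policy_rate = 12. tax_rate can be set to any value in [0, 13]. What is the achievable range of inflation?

-195 to -65

Substituting into the wages equation gives wages = -4*tax_rate - 29.
inflation becomes -10*tax_rate - 65.
Linear in tax_rate, so extremes are at the endpoints: tax_rate = 0 gives inflation = -65; tax_rate = 13 gives inflation = -195.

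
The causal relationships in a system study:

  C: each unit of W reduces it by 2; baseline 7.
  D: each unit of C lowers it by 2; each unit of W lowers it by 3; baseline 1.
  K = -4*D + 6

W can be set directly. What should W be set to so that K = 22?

Substituting into the D equation gives D = W - 13.
Substituting into the K equation gives K = -4*W + 58.
Solve -4*W + 58 = 22: W = (22 - 58) / -4 = 9.

W = 9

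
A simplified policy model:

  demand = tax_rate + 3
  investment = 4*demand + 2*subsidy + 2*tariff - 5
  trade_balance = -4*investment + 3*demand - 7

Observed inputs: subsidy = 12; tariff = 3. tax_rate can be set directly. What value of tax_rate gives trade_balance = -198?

Substituting into the investment equation gives investment = 4*tax_rate + 37.
Substituting into the trade_balance equation gives trade_balance = -13*tax_rate - 146.
Solve -13*tax_rate - 146 = -198: tax_rate = (-198 + 146) / -13 = 4.

tax_rate = 4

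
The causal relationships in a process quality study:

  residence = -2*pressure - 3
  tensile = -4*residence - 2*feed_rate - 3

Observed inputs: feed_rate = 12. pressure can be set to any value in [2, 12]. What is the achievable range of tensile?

1 to 81

Substituting into the tensile equation gives tensile = 8*pressure - 15.
Linear in pressure, so extremes are at the endpoints: pressure = 2 gives tensile = 1; pressure = 12 gives tensile = 81.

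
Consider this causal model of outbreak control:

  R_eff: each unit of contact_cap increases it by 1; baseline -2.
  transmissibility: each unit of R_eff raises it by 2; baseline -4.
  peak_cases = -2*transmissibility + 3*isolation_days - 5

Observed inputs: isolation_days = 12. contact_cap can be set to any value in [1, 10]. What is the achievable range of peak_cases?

7 to 43

Substituting into the transmissibility equation gives transmissibility = 2*contact_cap - 8.
Substituting into the peak_cases equation gives peak_cases = -4*contact_cap + 47.
Linear in contact_cap, so extremes are at the endpoints: contact_cap = 1 gives peak_cases = 43; contact_cap = 10 gives peak_cases = 7.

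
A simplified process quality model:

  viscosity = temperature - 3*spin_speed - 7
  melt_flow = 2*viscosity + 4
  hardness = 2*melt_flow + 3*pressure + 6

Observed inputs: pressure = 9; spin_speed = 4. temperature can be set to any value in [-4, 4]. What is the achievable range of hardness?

-51 to -19

Substituting into the viscosity equation gives viscosity = temperature - 19.
melt_flow becomes 2*temperature - 34.
Substituting into the hardness equation gives hardness = 4*temperature - 35.
Linear in temperature, so extremes are at the endpoints: temperature = -4 gives hardness = -51; temperature = 4 gives hardness = -19.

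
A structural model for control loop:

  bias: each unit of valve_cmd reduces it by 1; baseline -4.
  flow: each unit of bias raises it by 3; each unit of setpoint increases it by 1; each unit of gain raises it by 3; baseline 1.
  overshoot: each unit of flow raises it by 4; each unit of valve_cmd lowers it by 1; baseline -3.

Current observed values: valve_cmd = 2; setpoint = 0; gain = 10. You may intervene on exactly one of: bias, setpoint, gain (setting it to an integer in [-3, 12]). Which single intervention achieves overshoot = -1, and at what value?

set gain = 6

Intervening on bias: overshoot = 12*bias + 119. Reaching -1 requires bias = -10, outside [-3, 12].
Intervening on setpoint: overshoot = 4*setpoint + 47. Reaching -1 requires setpoint = -12, outside [-3, 12].
Intervening on gain: with other inputs at their observed values, overshoot = 12*gain - 73. Solving for -1 gives gain = 6, within [-3, 12].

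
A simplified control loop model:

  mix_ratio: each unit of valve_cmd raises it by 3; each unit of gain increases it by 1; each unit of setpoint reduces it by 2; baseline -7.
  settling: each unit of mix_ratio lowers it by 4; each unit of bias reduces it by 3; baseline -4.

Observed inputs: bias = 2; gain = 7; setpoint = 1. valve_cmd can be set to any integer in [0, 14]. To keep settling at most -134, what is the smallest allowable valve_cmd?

valve_cmd = 11

Substituting into the mix_ratio equation gives mix_ratio = 3*valve_cmd - 2.
settling becomes -12*valve_cmd - 2.
Require -12*valve_cmd - 2 ≤ -134, so valve_cmd ≥ 11.
The smallest integer in [0, 14] satisfying this is 11.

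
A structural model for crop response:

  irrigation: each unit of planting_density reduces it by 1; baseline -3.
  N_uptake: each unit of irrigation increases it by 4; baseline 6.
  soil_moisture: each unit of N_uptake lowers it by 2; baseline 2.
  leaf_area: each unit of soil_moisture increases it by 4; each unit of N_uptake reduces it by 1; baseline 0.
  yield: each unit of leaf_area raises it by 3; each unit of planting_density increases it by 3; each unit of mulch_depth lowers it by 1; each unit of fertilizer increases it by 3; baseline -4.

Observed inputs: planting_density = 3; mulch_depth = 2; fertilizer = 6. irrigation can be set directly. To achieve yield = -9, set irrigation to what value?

irrigation = -1

Intervening on irrigation fixes its value directly, overriding its dependence on planting_density.
Substituting into the soil_moisture equation gives soil_moisture = -8*irrigation - 10.
Substituting into the leaf_area equation gives leaf_area = -36*irrigation - 46.
Substituting into the yield equation gives yield = -108*irrigation - 117.
Solve -108*irrigation - 117 = -9: irrigation = (-9 + 117) / -108 = -1.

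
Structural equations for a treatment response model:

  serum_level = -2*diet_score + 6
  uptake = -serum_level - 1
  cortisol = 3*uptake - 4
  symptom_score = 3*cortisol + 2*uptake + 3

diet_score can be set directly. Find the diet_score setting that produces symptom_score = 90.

Substituting into the uptake equation gives uptake = 2*diet_score - 7.
Substituting into the cortisol equation gives cortisol = 6*diet_score - 25.
Substituting into the symptom_score equation gives symptom_score = 22*diet_score - 86.
Solve 22*diet_score - 86 = 90: diet_score = (90 + 86) / 22 = 8.

diet_score = 8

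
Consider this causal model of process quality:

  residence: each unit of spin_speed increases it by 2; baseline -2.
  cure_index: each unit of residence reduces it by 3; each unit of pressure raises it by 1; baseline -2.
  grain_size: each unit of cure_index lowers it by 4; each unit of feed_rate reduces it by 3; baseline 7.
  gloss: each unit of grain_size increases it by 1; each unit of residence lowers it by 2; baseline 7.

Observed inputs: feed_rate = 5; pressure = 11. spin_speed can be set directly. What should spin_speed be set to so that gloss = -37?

spin_speed = 1

Substituting into the cure_index equation gives cure_index = -6*spin_speed + 15.
So grain_size = 24*spin_speed - 68.
Substituting into the gloss equation gives gloss = 20*spin_speed - 57.
Solve 20*spin_speed - 57 = -37: spin_speed = (-37 + 57) / 20 = 1.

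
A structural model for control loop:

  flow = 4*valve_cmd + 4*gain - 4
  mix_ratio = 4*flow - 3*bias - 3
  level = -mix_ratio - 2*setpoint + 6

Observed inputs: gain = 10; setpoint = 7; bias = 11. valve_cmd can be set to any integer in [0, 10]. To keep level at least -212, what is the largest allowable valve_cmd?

Substituting into the flow equation gives flow = 4*valve_cmd + 36.
So mix_ratio = 16*valve_cmd + 108.
Substituting into the level equation gives level = -16*valve_cmd - 116.
Require -16*valve_cmd - 116 ≥ -212, so valve_cmd ≤ 6.
The largest integer in [0, 10] satisfying this is 6.

valve_cmd = 6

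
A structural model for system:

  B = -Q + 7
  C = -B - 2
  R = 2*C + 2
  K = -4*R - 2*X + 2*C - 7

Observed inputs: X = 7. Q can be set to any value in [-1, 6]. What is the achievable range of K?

-11 to 31

Substituting into the C equation gives C = Q - 9.
So R = 2*Q - 16.
Substituting into the K equation gives K = -6*Q + 25.
Linear in Q, so extremes are at the endpoints: Q = -1 gives K = 31; Q = 6 gives K = -11.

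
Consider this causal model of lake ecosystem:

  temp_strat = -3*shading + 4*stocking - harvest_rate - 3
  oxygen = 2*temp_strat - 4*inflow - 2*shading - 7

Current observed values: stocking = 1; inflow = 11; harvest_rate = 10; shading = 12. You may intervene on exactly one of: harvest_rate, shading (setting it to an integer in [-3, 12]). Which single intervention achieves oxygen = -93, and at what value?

set shading = 3

Intervening on harvest_rate: oxygen = -2*harvest_rate - 145. Reaching -93 requires harvest_rate = -26, outside [-3, 12].
Intervening on shading: with other inputs at their observed values, oxygen = -8*shading - 69. Solving for -93 gives shading = 3, within [-3, 12].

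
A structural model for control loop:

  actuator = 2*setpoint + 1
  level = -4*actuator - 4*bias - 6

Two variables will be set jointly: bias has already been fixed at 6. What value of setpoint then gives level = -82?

With bias held at 6:
Substituting into the level equation gives level = -8*setpoint - 34.
Solve -8*setpoint - 34 = -82: setpoint = (-82 + 34) / -8 = 6.

setpoint = 6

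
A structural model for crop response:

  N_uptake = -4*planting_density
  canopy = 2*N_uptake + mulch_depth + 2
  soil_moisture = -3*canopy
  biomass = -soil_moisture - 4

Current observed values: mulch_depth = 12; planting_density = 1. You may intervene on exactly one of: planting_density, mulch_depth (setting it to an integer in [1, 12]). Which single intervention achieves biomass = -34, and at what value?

Intervening on planting_density: with other inputs at their observed values, biomass = -24*planting_density + 38. Solving for -34 gives planting_density = 3, within [1, 12].
Intervening on mulch_depth: biomass = 3*mulch_depth - 22. Reaching -34 requires mulch_depth = -4, outside [1, 12].

set planting_density = 3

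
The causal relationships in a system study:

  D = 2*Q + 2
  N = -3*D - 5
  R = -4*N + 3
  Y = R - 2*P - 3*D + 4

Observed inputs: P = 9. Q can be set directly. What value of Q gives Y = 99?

Substituting into the N equation gives N = -6*Q - 11.
Substituting into the R equation gives R = 24*Q + 47.
Substituting into the Y equation gives Y = 18*Q + 27.
Solve 18*Q + 27 = 99: Q = (99 - 27) / 18 = 4.

Q = 4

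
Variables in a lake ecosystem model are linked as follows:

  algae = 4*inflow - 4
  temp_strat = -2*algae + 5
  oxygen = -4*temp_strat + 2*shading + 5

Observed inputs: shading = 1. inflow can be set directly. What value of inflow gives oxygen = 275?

inflow = 10

Substituting into the temp_strat equation gives temp_strat = -8*inflow + 13.
This gives oxygen = 32*inflow - 45.
Solve 32*inflow - 45 = 275: inflow = (275 + 45) / 32 = 10.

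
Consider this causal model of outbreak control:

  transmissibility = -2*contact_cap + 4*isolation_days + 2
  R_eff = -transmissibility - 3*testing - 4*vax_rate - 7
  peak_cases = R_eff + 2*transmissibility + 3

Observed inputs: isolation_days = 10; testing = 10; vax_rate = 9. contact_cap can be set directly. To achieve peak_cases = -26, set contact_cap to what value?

Substituting into the transmissibility equation gives transmissibility = -2*contact_cap + 42.
R_eff becomes 2*contact_cap - 115.
Substituting into the peak_cases equation gives peak_cases = -2*contact_cap - 28.
Solve -2*contact_cap - 28 = -26: contact_cap = (-26 + 28) / -2 = -1.

contact_cap = -1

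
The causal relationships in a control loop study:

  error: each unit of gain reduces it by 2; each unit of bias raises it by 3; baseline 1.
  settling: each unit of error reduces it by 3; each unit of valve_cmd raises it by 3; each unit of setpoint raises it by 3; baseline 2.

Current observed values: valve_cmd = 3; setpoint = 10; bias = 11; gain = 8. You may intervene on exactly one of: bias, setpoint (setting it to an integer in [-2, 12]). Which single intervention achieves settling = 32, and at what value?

Intervening on bias: with other inputs at their observed values, settling = -9*bias + 86. Solving for 32 gives bias = 6, within [-2, 12].
Intervening on setpoint: settling = 3*setpoint - 43. Reaching 32 requires setpoint = 25, outside [-2, 12].

set bias = 6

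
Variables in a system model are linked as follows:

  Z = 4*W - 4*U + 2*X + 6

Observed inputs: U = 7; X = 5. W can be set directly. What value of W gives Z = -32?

W = -5

Substituting into the Z equation gives Z = 4*W - 12.
Solve 4*W - 12 = -32: W = (-32 + 12) / 4 = -5.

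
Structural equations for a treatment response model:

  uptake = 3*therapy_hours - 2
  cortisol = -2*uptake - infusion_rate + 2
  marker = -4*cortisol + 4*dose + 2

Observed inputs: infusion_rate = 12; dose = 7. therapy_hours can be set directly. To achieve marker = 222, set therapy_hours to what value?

Substituting into the cortisol equation gives cortisol = -6*therapy_hours - 6.
Substituting into the marker equation gives marker = 24*therapy_hours + 54.
Solve 24*therapy_hours + 54 = 222: therapy_hours = (222 - 54) / 24 = 7.

therapy_hours = 7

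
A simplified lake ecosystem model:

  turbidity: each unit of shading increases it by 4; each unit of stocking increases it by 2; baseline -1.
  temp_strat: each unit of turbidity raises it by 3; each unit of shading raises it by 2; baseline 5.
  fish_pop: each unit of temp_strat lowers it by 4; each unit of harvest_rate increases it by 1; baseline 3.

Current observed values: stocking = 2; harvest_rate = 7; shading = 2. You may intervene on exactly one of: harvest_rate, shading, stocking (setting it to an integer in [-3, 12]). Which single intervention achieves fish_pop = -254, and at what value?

set stocking = 6

Intervening on harvest_rate: fish_pop = harvest_rate - 165. Reaching -254 requires harvest_rate = -89, outside [-3, 12].
Intervening on shading: fish_pop = -56*shading - 46. Reaching -254 requires shading = 26/7, not an integer.
Intervening on stocking: with other inputs at their observed values, fish_pop = -24*stocking - 110. Solving for -254 gives stocking = 6, within [-3, 12].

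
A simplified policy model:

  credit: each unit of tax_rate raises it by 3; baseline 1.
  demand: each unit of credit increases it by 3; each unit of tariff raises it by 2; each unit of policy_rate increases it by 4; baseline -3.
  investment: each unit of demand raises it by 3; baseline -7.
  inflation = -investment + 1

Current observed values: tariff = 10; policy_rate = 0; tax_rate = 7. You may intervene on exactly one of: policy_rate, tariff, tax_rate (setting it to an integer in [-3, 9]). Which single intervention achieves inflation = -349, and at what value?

set policy_rate = 9

Intervening on policy_rate: with other inputs at their observed values, inflation = -12*policy_rate - 241. Solving for -349 gives policy_rate = 9, within [-3, 9].
Intervening on tariff: inflation = -6*tariff - 181. Reaching -349 requires tariff = 28, outside [-3, 9].
Intervening on tax_rate: inflation = -27*tax_rate - 52. Reaching -349 requires tax_rate = 11, outside [-3, 9].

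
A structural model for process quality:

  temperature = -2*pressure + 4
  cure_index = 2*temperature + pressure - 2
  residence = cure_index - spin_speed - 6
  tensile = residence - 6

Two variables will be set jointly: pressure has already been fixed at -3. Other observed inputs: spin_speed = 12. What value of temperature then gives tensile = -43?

With pressure held at -3:
Intervening on temperature fixes its value directly, overriding its dependence on pressure.
Substituting into the cure_index equation gives cure_index = 2*temperature - 5.
So residence = 2*temperature - 23.
tensile becomes 2*temperature - 29.
Solve 2*temperature - 29 = -43: temperature = (-43 + 29) / 2 = -7.

temperature = -7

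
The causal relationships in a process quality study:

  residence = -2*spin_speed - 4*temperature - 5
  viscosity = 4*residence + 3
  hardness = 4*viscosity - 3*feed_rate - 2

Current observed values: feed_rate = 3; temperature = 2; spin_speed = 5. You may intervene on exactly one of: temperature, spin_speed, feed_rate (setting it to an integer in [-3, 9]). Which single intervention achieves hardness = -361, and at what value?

Intervening on temperature: hardness = -64*temperature - 239. Reaching -361 requires temperature = 61/32, not an integer.
Intervening on spin_speed: hardness = -32*spin_speed - 207. Reaching -361 requires spin_speed = 77/16, not an integer.
Intervening on feed_rate: with other inputs at their observed values, hardness = -3*feed_rate - 358. Solving for -361 gives feed_rate = 1, within [-3, 9].

set feed_rate = 1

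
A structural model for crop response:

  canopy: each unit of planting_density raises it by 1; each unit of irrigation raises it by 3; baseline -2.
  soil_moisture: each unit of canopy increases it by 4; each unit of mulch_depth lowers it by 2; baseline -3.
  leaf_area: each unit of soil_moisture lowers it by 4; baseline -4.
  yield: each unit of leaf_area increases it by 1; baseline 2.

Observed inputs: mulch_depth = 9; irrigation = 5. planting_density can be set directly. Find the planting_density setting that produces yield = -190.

Substituting into the canopy equation gives canopy = planting_density + 13.
soil_moisture becomes 4*planting_density + 31.
This gives leaf_area = -16*planting_density - 128.
This gives yield = -16*planting_density - 126.
Solve -16*planting_density - 126 = -190: planting_density = (-190 + 126) / -16 = 4.

planting_density = 4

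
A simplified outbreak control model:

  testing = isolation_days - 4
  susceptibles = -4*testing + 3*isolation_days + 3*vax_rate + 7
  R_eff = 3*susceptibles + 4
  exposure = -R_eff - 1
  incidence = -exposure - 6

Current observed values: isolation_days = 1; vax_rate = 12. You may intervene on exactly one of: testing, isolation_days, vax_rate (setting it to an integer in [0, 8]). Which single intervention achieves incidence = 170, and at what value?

set isolation_days = 2

Intervening on testing: incidence = -12*testing + 137. Reaching 170 requires testing = -11/4, not an integer.
Intervening on isolation_days: with other inputs at their observed values, incidence = -3*isolation_days + 176. Solving for 170 gives isolation_days = 2, within [0, 8].
Intervening on vax_rate: incidence = 9*vax_rate + 65. Reaching 170 requires vax_rate = 35/3, not an integer.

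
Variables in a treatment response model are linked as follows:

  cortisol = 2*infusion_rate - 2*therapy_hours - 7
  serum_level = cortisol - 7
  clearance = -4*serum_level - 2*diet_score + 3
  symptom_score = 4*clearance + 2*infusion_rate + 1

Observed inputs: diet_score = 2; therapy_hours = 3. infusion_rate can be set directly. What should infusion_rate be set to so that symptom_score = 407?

infusion_rate = -3

Substituting into the cortisol equation gives cortisol = 2*infusion_rate - 13.
Substituting into the serum_level equation gives serum_level = 2*infusion_rate - 20.
This gives clearance = -8*infusion_rate + 79.
So symptom_score = -30*infusion_rate + 317.
Solve -30*infusion_rate + 317 = 407: infusion_rate = (407 - 317) / -30 = -3.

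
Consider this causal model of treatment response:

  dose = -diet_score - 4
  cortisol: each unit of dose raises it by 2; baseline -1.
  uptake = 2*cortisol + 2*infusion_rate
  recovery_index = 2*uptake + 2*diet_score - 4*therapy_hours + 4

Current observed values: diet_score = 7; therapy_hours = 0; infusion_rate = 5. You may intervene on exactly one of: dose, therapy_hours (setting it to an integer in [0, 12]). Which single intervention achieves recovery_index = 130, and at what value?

set dose = 12

Intervening on dose: with other inputs at their observed values, recovery_index = 8*dose + 34. Solving for 130 gives dose = 12, within [0, 12].
Intervening on therapy_hours: recovery_index = -4*therapy_hours - 54. Reaching 130 requires therapy_hours = -46, outside [0, 12].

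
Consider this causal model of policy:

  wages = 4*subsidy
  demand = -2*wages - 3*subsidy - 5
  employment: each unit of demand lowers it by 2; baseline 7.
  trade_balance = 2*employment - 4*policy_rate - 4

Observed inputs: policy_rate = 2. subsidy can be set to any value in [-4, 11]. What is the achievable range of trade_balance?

-154 to 506

Substituting into the demand equation gives demand = -11*subsidy - 5.
Substituting into the employment equation gives employment = 22*subsidy + 17.
So trade_balance = 44*subsidy + 22.
Linear in subsidy, so extremes are at the endpoints: subsidy = -4 gives trade_balance = -154; subsidy = 11 gives trade_balance = 506.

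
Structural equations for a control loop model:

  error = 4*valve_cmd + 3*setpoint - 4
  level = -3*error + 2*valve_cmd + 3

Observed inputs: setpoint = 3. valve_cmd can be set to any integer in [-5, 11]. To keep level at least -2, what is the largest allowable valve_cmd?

Substituting into the error equation gives error = 4*valve_cmd + 5.
Substituting into the level equation gives level = -10*valve_cmd - 12.
Require -10*valve_cmd - 12 ≥ -2, so valve_cmd ≤ -1.
The largest integer in [-5, 11] satisfying this is -1.

valve_cmd = -1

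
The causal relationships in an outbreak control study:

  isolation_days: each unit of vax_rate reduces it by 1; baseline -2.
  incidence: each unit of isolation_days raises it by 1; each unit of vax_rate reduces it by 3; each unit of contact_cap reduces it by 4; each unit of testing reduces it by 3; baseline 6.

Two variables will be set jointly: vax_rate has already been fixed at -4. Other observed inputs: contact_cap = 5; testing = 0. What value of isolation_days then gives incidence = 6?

isolation_days = 8

With vax_rate held at -4:
Intervening on isolation_days fixes its value directly, overriding its dependence on vax_rate.
Substituting into the incidence equation gives incidence = isolation_days - 2.
Solve isolation_days - 2 = 6: isolation_days = (6 + 2) / 1 = 8.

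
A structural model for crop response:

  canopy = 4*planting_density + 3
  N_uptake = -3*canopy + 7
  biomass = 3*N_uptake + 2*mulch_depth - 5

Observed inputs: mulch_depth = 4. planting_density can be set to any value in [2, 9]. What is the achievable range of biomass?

-327 to -75

Substituting into the N_uptake equation gives N_uptake = -12*planting_density - 2.
Substituting into the biomass equation gives biomass = -36*planting_density - 3.
Linear in planting_density, so extremes are at the endpoints: planting_density = 2 gives biomass = -75; planting_density = 9 gives biomass = -327.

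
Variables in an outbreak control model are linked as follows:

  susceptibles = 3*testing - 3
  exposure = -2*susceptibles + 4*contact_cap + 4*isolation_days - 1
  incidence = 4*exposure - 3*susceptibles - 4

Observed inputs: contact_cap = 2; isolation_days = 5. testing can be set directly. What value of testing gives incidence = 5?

testing = 4

Substituting into the exposure equation gives exposure = -6*testing + 33.
This gives incidence = -33*testing + 137.
Solve -33*testing + 137 = 5: testing = (5 - 137) / -33 = 4.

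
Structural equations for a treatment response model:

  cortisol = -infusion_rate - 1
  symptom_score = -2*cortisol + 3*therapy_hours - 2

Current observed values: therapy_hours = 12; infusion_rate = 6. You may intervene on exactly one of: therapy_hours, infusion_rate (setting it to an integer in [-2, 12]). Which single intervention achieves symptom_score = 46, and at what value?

set infusion_rate = 5

Intervening on therapy_hours: symptom_score = 3*therapy_hours + 12. Reaching 46 requires therapy_hours = 34/3, not an integer.
Intervening on infusion_rate: with other inputs at their observed values, symptom_score = 2*infusion_rate + 36. Solving for 46 gives infusion_rate = 5, within [-2, 12].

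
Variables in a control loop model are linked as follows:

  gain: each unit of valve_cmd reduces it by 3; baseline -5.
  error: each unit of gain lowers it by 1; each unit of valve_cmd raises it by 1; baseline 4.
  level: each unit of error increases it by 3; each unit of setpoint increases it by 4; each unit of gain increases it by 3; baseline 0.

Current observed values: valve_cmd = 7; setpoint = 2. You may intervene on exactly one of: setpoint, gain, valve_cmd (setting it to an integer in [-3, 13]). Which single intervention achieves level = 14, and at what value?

Intervening on setpoint: level = 4*setpoint + 33. Reaching 14 requires setpoint = -19/4, not an integer.
Intervening on gain: the paths from gain to level cancel (net effect zero), leaving level = 41; 14 is unreachable this way.
Intervening on valve_cmd: with other inputs at their observed values, level = 3*valve_cmd + 20. Solving for 14 gives valve_cmd = -2, within [-3, 13].

set valve_cmd = -2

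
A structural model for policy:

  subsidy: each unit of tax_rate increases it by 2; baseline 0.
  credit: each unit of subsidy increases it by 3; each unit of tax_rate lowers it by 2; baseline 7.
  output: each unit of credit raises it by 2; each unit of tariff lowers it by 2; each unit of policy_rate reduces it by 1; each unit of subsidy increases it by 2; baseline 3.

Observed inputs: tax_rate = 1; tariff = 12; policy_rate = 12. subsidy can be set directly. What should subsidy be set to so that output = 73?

Intervening on subsidy fixes its value directly, overriding its dependence on tax_rate.
Substituting into the credit equation gives credit = 3*subsidy + 5.
Substituting into the output equation gives output = 8*subsidy - 23.
Solve 8*subsidy - 23 = 73: subsidy = (73 + 23) / 8 = 12.

subsidy = 12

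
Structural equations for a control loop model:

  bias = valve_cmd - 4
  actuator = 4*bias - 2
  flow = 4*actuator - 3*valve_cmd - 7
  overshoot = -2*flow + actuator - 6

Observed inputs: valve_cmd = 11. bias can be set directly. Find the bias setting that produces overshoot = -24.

bias = 4

Intervening on bias fixes its value directly, overriding its dependence on valve_cmd.
Substituting into the flow equation gives flow = 16*bias - 48.
overshoot becomes -28*bias + 88.
Solve -28*bias + 88 = -24: bias = (-24 - 88) / -28 = 4.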